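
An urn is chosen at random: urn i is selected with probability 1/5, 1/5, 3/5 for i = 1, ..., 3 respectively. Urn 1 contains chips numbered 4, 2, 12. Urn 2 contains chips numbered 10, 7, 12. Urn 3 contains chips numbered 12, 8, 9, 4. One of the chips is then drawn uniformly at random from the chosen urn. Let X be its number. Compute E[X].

E[X | urn 1] = (4+2+12)/3 = 6.
E[X | urn 2] = (10+7+12)/3 = 29/3.
E[X | urn 3] = (12+8+9+4)/4 = 33/4.
E[X] = (1/5)·(6) + (1/5)·(29/3) + (3/5)·(33/4) = 97/12.

97/12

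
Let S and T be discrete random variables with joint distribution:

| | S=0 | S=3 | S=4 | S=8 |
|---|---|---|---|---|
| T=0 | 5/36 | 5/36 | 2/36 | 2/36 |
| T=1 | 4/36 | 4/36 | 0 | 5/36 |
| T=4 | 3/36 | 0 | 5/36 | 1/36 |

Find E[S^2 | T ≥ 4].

P(T ≥ 4) = 1/4.
Summing S^2·P(S=x,T=y) over the conditioning event gives 4.
E[S^2 | T ≥ 4] = (4) / (1/4) = 16.

16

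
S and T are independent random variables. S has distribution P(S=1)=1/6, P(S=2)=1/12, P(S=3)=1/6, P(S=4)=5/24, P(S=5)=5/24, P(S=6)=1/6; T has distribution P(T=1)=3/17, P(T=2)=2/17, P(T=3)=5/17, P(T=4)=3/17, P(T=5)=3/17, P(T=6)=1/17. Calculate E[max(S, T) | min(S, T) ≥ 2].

47/10

P(min(S, T) ≥ 2) = 35/51.
Summing max(S,T)·P(x,y) over outcomes with min(S, T) ≥ 2 gives 329/102.
E[max(S, T) | min(S, T) ≥ 2] = (329/102) / (35/51) = 47/10.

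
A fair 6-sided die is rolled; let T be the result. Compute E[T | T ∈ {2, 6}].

4

P(T ∈ {2, 6}) = 1/3.
Σ over the event: 2·1/6 + 6·1/6 = 4/3.
E[T | T ∈ {2, 6}] = (4/3) / (1/3) = 4.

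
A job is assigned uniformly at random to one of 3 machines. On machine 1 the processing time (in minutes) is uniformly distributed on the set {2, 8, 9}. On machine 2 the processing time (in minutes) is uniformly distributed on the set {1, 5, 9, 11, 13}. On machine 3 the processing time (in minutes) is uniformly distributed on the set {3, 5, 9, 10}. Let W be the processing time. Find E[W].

1253/180

E[W | machine 1] = (2+8+9)/3 = 19/3.
E[W | machine 2] = (1+5+9+11+13)/5 = 39/5.
E[W | machine 3] = (3+5+9+10)/4 = 27/4.
E[W] = (1/3)·(19/3) + (1/3)·(39/5) + (1/3)·(27/4) = 1253/180.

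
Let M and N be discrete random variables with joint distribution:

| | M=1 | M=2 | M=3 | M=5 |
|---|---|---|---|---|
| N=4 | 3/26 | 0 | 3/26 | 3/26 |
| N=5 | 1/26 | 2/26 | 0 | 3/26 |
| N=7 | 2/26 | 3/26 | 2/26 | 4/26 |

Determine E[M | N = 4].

P(N = 4) = 9/26.
Σ M·P over the event = 1·(3/26) + 3·(3/26) + 5·(3/26) = 27/26.
E[M | N = 4] = (27/26) / (9/26) = 3.

3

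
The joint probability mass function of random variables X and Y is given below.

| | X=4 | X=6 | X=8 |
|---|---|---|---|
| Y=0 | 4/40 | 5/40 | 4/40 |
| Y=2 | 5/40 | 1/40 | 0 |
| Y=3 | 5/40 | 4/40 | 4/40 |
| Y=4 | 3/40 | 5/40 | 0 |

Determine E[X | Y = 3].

76/13

P(Y = 3) = 13/40.
Σ X·P over the event = 4·(5/40) + 6·(4/40) + 8·(4/40) = 19/10.
E[X | Y = 3] = (19/10) / (13/40) = 76/13.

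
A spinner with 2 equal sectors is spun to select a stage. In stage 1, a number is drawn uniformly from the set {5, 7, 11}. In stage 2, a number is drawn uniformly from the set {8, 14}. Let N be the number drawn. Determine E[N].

E[N | stage 1] = (5+7+11)/3 = 23/3.
E[N | stage 2] = (8+14)/2 = 11.
E[N] = (1/2)·(23/3) + (1/2)·(11) = 28/3.

28/3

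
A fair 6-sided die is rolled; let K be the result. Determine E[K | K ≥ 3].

9/2

Given K ≥ 3, K is equally likely to be any of {3, 4, 5, 6}.
E[K | K ≥ 3] = (3 + 4 + 5 + 6) / 4 = 9/2.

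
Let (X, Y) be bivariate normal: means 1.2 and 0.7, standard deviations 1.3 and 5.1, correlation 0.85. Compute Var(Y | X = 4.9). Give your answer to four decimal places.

7.2178

For a bivariate normal, Var(Y | X=x) = σ_Y²(1 − ρ²).
Var(Y | X=4.9) = (5.1)²·(1 − (0.85)²) = 26.01·0.2775 = 7.2178.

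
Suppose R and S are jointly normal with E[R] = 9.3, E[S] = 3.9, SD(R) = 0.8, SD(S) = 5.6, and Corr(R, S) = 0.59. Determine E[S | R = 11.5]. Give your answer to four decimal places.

12.9860

The regression of S on R has slope ρ·σ_S/σ_R and passes through (μ_R, μ_S).
E[S | R=11.5] = 3.9 + (0.59)·(5.6/0.8)·(11.5 − (9.3)) = 3.9 + (4.13)·(2.2) = 12.9860.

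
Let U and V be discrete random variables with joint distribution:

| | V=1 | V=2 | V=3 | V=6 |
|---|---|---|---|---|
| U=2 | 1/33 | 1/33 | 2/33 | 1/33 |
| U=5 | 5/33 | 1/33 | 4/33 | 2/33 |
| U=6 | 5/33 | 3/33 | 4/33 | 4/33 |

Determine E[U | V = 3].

P(V = 3) = 10/33.
Σ U·P over the event = 2·(2/33) + 5·(4/33) + 6·(4/33) = 16/11.
E[U | V = 3] = (16/11) / (10/33) = 24/5.

24/5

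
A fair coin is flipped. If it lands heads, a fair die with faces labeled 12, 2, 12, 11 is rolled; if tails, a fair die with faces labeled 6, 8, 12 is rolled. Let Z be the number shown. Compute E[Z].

E[Z | heads] = (12+2+12+11)/4 = 37/4.
E[Z | tails] = (6+8+12)/3 = 26/3.
By the law of total expectation,
E[Z] = (1/2)·(37/4) + (1/2)·(26/3) = 215/24.

215/24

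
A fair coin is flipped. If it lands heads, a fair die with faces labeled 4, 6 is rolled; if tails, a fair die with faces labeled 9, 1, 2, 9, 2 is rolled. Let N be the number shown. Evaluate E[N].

24/5

E[N | heads] = (4+6)/2 = 5.
E[N | tails] = (9+1+2+9+2)/5 = 23/5.
E[N] = (1/2)·(5) + (1/2)·(23/5) = 24/5.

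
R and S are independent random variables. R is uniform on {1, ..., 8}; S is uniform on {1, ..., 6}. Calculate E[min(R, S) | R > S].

P(R > S) = 9/16.
Summing min(R,S)·P(x,y) over outcomes with R > S gives 77/48.
E[min(R, S) | R > S] = (77/48) / (9/16) = 77/27.

77/27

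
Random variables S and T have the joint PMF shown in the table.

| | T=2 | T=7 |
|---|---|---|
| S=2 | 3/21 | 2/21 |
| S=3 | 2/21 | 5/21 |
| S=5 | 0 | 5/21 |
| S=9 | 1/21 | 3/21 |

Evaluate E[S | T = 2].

7/2

P(T = 2) = 2/7.
Σ S·P over the event = 2·(3/21) + 3·(2/21) + 9·(1/21) = 1.
E[S | T = 2] = (1) / (2/7) = 7/2.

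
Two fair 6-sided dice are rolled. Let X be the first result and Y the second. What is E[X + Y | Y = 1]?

9/2

P(Y = 1) = 1/6.
Summing (X+Y)·P(x,y) over outcomes with Y = 1 gives 3/4.
E[X + Y | Y = 1] = (3/4) / (1/6) = 9/2.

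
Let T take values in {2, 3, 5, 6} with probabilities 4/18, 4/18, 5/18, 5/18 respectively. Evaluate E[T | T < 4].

P(T < 4) = 4/9.
Σ over the event: 2·2/9 + 3·2/9 = 10/9.
E[T | T < 4] = (10/9) / (4/9) = 5/2.

5/2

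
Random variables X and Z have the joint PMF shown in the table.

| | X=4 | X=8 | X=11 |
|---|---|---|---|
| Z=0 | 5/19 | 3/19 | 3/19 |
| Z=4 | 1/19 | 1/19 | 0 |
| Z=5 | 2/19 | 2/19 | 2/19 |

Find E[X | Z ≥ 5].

P(Z ≥ 5) = 6/19.
Σ X·P over the event = 4·(2/19) + 8·(2/19) + 11·(2/19) = 46/19.
E[X | Z ≥ 5] = (46/19) / (6/19) = 23/3.

23/3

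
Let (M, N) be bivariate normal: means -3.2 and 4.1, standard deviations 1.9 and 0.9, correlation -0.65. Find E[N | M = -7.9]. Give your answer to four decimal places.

5.5471

The regression of N on M has slope ρ·σ_N/σ_M and passes through (μ_M, μ_N).
E[N | M=-7.9] = 4.1 + (-0.65)·(0.9/1.9)·(-7.9 − (-3.2)) = 4.1 + (-0.30789)·(-4.7) = 5.5471.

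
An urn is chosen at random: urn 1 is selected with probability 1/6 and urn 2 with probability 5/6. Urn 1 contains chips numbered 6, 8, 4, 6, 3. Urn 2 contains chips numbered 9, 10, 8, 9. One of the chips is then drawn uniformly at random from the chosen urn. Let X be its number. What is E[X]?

42/5

E[X | urn 1] = (6+8+4+6+3)/5 = 27/5.
E[X | urn 2] = (9+10+8+9)/4 = 9.
E[X] = (1/6)·(27/5) + (5/6)·(9) = 42/5.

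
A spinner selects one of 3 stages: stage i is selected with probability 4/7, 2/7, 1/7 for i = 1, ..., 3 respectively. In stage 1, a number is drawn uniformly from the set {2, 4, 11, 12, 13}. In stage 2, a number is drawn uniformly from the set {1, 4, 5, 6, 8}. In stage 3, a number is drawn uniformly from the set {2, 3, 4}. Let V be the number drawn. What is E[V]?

E[V | stage 1] = (2+4+11+12+13)/5 = 42/5.
E[V | stage 2] = (1+4+5+6+8)/5 = 24/5.
E[V | stage 3] = (2+3+4)/3 = 3.
By the law of total expectation,
E[V] = (4/7)·(42/5) + (2/7)·(24/5) + (1/7)·(3) = 33/5.

33/5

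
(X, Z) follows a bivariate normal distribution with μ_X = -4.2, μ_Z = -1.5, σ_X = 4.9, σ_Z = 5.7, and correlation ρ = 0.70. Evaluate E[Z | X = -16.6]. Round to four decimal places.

-11.5971

The regression of Z on X has slope ρ·σ_Z/σ_X and passes through (μ_X, μ_Z).
E[Z | X=-16.6] = -1.5 + (0.70)·(5.7/4.9)·(-16.6 − (-4.2)) = -1.5 + (0.814286)·(-12.4) = -11.5971.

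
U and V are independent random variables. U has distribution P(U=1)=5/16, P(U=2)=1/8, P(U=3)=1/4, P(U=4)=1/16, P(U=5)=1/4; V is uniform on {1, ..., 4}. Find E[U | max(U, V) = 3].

P(max(U, V) = 3) = 19/64.
Summing U·P(x,y) over outcomes with max(U, V) = 3 gives 45/64.
E[U | max(U, V) = 3] = (45/64) / (19/64) = 45/19.

45/19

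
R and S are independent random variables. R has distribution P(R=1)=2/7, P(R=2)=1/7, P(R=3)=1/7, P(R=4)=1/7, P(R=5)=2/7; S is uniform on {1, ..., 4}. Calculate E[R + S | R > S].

45/7

P(R > S) = 1/2.
Summing (R+S)·P(x,y) over outcomes with R > S gives 45/14.
E[R + S | R > S] = (45/14) / (1/2) = 45/7.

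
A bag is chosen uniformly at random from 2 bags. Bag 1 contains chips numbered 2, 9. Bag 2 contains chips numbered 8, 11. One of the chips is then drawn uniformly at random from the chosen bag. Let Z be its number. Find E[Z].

15/2

E[Z | bag 1] = (2+9)/2 = 11/2.
E[Z | bag 2] = (8+11)/2 = 19/2.
E[Z] = (1/2)·(11/2) + (1/2)·(19/2) = 15/2.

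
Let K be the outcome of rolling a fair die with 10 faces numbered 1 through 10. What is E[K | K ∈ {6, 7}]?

13/2

P(K ∈ {6, 7}) = 1/5.
Σ over the event: 6·1/10 + 7·1/10 = 13/10.
E[K | K ∈ {6, 7}] = (13/10) / (1/5) = 13/2.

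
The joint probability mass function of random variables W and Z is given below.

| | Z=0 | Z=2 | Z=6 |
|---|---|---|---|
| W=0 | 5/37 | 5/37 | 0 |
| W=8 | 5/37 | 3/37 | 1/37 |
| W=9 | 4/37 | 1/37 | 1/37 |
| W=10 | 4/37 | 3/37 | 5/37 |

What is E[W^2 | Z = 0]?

58

P(Z = 0) = 18/37.
Σ W^2·P over the event = 0·(5/37) + 64·(5/37) + 81·(4/37) + 100·(4/37) = 1044/37.
E[W^2 | Z = 0] = (1044/37) / (18/37) = 58.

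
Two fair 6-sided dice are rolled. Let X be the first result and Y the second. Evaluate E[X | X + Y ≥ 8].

P(X + Y ≥ 8) = 5/12.
Summing X·P(x,y) over outcomes with X + Y ≥ 8 gives 35/18.
E[X | X + Y ≥ 8] = (35/18) / (5/12) = 14/3.

14/3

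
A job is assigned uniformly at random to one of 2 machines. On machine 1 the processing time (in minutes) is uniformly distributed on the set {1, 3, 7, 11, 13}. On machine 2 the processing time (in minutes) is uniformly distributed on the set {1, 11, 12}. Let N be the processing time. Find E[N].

E[N | machine 1] = (1+3+7+11+13)/5 = 7.
E[N | machine 2] = (1+11+12)/3 = 8.
E[N] = (1/2)·(7) + (1/2)·(8) = 15/2.

15/2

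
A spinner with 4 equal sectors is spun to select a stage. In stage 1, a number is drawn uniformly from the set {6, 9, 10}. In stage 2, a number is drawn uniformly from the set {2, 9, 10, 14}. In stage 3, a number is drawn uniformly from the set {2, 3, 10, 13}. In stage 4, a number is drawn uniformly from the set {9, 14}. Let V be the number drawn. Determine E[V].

427/48

E[V | stage 1] = (6+9+10)/3 = 25/3.
E[V | stage 2] = (2+9+10+14)/4 = 35/4.
E[V | stage 3] = (2+3+10+13)/4 = 7.
E[V | stage 4] = (9+14)/2 = 23/2.
E[V] = (1/4)·(25/3) + (1/4)·(35/4) + (1/4)·(7) + (1/4)·(23/2) = 427/48.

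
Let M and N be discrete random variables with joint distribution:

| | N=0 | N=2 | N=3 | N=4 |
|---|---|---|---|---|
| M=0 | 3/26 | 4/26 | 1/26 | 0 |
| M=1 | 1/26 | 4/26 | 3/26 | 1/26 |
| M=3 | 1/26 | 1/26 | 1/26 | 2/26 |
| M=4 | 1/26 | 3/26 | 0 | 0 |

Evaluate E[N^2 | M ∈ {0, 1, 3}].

129/22

P(M ∈ {0, 1, 3}) = 11/13.
Summing N^2·P(M=x,N=y) over the conditioning event gives 129/26.
E[N^2 | M ∈ {0, 1, 3}] = (129/26) / (11/13) = 129/22.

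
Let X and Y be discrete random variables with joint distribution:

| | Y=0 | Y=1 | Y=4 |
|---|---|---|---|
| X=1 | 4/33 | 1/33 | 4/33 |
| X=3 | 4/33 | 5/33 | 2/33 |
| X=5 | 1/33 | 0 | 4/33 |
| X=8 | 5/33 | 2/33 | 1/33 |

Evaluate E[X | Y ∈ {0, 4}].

P(Y ∈ {0, 4}) = 25/33.
Σ X·P over the event = 1·(4/33) + 1·(4/33) + 3·(4/33) + 3·(2/33) + 5·(1/33) + 5·(4/33) + 8·(5/33) + 8·(1/33) = 3.
E[X | Y ∈ {0, 4}] = (3) / (25/33) = 99/25.

99/25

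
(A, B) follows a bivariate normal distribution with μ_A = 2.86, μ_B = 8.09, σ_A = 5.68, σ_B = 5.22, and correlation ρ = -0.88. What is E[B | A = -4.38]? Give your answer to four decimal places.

13.9452

For a bivariate normal, E[B | A=x] = μ_B + ρ·(σ_B/σ_A)·(x − μ_A).
E[B | A=-4.38] = 8.09 + (-0.88)·(5.22/5.68)·(-4.38 − (2.86)) = 8.09 + (-0.80873)·(-7.24) = 13.9452.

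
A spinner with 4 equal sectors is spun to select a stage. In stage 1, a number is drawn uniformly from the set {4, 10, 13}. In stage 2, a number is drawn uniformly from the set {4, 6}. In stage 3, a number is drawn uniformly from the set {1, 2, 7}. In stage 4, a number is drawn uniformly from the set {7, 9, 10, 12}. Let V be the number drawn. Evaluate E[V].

E[V | stage 1] = (4+10+13)/3 = 9.
E[V | stage 2] = (4+6)/2 = 5.
E[V | stage 3] = (1+2+7)/3 = 10/3.
E[V | stage 4] = (7+9+10+12)/4 = 19/2.
E[V] = (1/4)·(9) + (1/4)·(5) + (1/4)·(10/3) + (1/4)·(19/2) = 161/24.

161/24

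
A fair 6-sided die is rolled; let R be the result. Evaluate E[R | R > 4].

11/2

Given R > 4, R is equally likely to be any of {5, 6}.
E[R | R > 4] = (5 + 6) / 2 = 11/2.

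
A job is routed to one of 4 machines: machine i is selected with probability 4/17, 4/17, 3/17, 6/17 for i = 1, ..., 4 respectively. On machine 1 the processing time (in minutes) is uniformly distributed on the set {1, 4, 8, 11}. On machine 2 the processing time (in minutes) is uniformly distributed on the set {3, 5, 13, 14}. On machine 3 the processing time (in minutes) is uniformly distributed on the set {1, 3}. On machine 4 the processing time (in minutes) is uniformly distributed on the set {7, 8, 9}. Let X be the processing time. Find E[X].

E[X | machine 1] = (1+4+8+11)/4 = 6.
E[X | machine 2] = (3+5+13+14)/4 = 35/4.
E[X | machine 3] = (1+3)/2 = 2.
E[X | machine 4] = (7+8+9)/3 = 8.
E[X] = (4/17)·(6) + (4/17)·(35/4) + (3/17)·(2) + (6/17)·(8) = 113/17.

113/17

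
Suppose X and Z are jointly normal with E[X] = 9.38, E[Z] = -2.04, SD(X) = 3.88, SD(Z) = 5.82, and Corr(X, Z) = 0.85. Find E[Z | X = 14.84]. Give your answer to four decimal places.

E[Z | X=x] = μ_Z + ρ(σ_Z/σ_X)(x − μ_X) for jointly normal variables.
E[Z | X=14.84] = -2.04 + (0.85)·(5.82/3.88)·(14.84 − (9.38)) = -2.04 + (1.275)·(5.46) = 4.9215.

4.9215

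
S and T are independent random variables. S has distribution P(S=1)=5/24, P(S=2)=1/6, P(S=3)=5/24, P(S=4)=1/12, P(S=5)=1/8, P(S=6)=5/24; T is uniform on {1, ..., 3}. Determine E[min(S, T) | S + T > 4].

93/44

P(S + T > 4) = 11/18.
Summing min(S,T)·P(x,y) over outcomes with S + T > 4 gives 31/24.
E[min(S, T) | S + T > 4] = (31/24) / (11/18) = 93/44.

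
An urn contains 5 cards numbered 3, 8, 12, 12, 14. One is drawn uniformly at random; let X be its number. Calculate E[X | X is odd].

3

P(X is odd) = 1/5.
Σ over the event: 3·1/5 = 3/5.
E[X | X is odd] = (3/5) / (1/5) = 3.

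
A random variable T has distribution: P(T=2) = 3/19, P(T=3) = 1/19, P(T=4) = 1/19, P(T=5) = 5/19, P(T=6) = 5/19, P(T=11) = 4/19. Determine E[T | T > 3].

103/15

P(T > 3) = 15/19.
Σ over the event: 4·1/19 + 5·5/19 + 6·5/19 + 11·4/19 = 103/19.
E[T | T > 3] = (103/19) / (15/19) = 103/15.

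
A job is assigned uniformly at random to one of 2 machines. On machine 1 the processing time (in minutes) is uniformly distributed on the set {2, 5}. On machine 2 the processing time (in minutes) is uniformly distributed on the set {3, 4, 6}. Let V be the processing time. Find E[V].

E[V | machine 1] = (2+5)/2 = 7/2.
E[V | machine 2] = (3+4+6)/3 = 13/3.
By the law of total expectation,
E[V] = (1/2)·(7/2) + (1/2)·(13/3) = 47/12.

47/12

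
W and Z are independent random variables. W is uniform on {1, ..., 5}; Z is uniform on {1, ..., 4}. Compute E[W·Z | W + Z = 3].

2

Outcomes with W + Z = 3: (1,2), (2,1), each with probability 1/20.
E[W·Z | W + Z = 3] = (2 + 2) / 2 = 2.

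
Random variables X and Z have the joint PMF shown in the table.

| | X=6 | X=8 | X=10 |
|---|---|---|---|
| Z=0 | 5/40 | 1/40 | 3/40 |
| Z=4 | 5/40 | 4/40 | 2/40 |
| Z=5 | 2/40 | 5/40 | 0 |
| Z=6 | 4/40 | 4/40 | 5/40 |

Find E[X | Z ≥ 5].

79/10

P(Z ≥ 5) = 1/2.
Σ X·P over the event = 6·(2/40) + 6·(4/40) + 8·(5/40) + 8·(4/40) + 10·(5/40) = 79/20.
E[X | Z ≥ 5] = (79/20) / (1/2) = 79/10.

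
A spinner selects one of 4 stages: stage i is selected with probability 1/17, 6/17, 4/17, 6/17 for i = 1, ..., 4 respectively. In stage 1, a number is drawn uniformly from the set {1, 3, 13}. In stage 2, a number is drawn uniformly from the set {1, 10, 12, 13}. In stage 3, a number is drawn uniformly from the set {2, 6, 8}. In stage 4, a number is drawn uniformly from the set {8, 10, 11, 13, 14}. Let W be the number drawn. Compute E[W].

E[W | stage 1] = (1+3+13)/3 = 17/3.
E[W | stage 2] = (1+10+12+13)/4 = 9.
E[W | stage 3] = (2+6+8)/3 = 16/3.
E[W | stage 4] = (8+10+11+13+14)/5 = 56/5.
By the law of total expectation,
E[W] = (1/17)·(17/3) + (6/17)·(9) + (4/17)·(16/3) + (6/17)·(56/5) = 741/85.

741/85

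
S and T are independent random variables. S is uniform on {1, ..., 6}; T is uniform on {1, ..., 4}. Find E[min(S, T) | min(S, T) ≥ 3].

27/8

Outcomes with min(S, T) ≥ 3: (3,3), (3,4), (4,3), (4,4), (5,3), (5,4), (6,3), (6,4), each with probability 1/24.
E[min(S, T) | min(S, T) ≥ 3] = (3 + 3 + 3 + 4 + 3 + 4 + 3 + 4) / 8 = 27/8.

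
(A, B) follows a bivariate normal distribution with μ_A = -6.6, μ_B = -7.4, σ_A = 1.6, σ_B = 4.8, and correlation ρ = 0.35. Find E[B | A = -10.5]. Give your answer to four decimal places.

For a bivariate normal, E[B | A=x] = μ_B + ρ·(σ_B/σ_A)·(x − μ_A).
E[B | A=-10.5] = -7.4 + (0.35)·(4.8/1.6)·(-10.5 − (-6.6)) = -7.4 + (1.05)·(-3.9) = -11.4950.

-11.4950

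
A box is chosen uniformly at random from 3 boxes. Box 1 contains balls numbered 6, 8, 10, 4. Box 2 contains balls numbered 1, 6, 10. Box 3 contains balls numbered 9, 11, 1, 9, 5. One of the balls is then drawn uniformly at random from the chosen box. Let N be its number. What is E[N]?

59/9

E[N | box 1] = (6+8+10+4)/4 = 7.
E[N | box 2] = (1+6+10)/3 = 17/3.
E[N | box 3] = (9+11+1+9+5)/5 = 7.
By the law of total expectation,
E[N] = (1/3)·(7) + (1/3)·(17/3) + (1/3)·(7) = 59/9.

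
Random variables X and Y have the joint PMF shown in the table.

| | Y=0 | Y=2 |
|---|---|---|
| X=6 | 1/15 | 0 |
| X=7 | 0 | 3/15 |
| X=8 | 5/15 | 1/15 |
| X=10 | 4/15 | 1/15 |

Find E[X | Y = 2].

P(Y = 2) = 1/3.
Summing X·P(X=x,Y=y) over the conditioning event gives 13/5.
E[X | Y = 2] = (13/5) / (1/3) = 39/5.

39/5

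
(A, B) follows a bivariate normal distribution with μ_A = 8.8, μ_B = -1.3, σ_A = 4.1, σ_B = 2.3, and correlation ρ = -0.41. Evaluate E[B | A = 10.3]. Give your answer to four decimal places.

-1.6450

E[B | A=x] = μ_B + ρ(σ_B/σ_A)(x − μ_A) for jointly normal variables.
E[B | A=10.3] = -1.3 + (-0.41)·(2.3/4.1)·(10.3 − (8.8)) = -1.3 + (-0.23)·(1.5) = -1.6450.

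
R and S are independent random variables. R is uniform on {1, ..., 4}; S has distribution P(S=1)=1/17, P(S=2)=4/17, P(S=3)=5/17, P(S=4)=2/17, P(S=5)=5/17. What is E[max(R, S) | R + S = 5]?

P(R + S = 5) = 3/17.
Summing max(R,S)·P(x,y) over outcomes with R + S = 5 gives 39/68.
E[max(R, S) | R + S = 5] = (39/68) / (3/17) = 13/4.

13/4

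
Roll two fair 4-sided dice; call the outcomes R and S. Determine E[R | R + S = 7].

Outcomes with R + S = 7: (3,4), (4,3), each with probability 1/16.
E[R | R + S = 7] = (3 + 4) / 2 = 7/2.

7/2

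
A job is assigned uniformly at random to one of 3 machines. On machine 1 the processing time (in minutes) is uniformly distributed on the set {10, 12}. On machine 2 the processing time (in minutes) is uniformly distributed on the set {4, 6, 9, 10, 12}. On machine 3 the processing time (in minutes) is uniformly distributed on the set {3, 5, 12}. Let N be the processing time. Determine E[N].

388/45

E[N | machine 1] = (10+12)/2 = 11.
E[N | machine 2] = (4+6+9+10+12)/5 = 41/5.
E[N | machine 3] = (3+5+12)/3 = 20/3.
By the law of total expectation,
E[N] = (1/3)·(11) + (1/3)·(41/5) + (1/3)·(20/3) = 388/45.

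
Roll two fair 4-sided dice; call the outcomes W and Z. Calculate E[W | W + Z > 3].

36/13

P(W + Z > 3) = 13/16.
Summing W·P(x,y) over outcomes with W + Z > 3 gives 9/4.
E[W | W + Z > 3] = (9/4) / (13/16) = 36/13.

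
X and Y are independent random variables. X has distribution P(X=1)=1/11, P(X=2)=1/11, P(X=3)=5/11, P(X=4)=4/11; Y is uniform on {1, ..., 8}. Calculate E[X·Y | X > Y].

P(X > Y) = 23/88.
Summing XY·P(x,y) over outcomes with X > Y gives 13/8.
E[X·Y | X > Y] = (13/8) / (23/88) = 143/23.

143/23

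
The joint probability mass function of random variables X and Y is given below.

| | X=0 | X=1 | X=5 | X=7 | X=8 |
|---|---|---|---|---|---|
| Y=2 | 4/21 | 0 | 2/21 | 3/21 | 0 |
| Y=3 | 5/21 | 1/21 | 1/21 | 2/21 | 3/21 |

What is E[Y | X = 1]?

3

P(X = 1) = 1/21.
Σ Y·P over the event = 3·(1/21) = 1/7.
E[Y | X = 1] = (1/7) / (1/21) = 3.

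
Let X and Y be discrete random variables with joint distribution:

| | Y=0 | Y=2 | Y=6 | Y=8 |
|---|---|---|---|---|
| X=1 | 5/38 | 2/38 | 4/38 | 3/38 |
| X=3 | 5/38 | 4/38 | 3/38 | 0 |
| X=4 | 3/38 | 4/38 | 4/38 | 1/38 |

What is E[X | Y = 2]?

3

P(Y = 2) = 5/19.
Summing X·P(X=x,Y=y) over the conditioning event gives 15/19.
E[X | Y = 2] = (15/19) / (5/19) = 3.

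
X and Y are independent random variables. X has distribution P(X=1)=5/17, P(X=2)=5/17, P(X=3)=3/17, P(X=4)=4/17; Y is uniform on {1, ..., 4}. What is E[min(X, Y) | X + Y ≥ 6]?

P(X + Y ≥ 6) = 23/68.
Summing min(X,Y)·P(x,y) over outcomes with X + Y ≥ 6 gives 16/17.
E[min(X, Y) | X + Y ≥ 6] = (16/17) / (23/68) = 64/23.

64/23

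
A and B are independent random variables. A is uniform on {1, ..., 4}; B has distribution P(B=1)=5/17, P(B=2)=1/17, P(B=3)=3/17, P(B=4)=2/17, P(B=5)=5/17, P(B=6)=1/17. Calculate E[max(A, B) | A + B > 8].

P(A + B > 8) = 7/68.
Summing max(A,B)·P(x,y) over outcomes with A + B > 8 gives 37/68.
E[max(A, B) | A + B > 8] = (37/68) / (7/68) = 37/7.

37/7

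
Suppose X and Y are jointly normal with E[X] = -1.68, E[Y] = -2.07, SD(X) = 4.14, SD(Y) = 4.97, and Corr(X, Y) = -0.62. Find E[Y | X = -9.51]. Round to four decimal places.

The regression of Y on X has slope ρ·σ_Y/σ_X and passes through (μ_X, μ_Y).
E[Y | X=-9.51] = -2.07 + (-0.62)·(4.97/4.14)·(-9.51 − (-1.68)) = -2.07 + (-0.7443)·(-7.83) = 3.7579.

3.7579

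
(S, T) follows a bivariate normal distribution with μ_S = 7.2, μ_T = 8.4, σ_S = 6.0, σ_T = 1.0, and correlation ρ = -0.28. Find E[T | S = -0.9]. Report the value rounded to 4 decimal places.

8.7780

The regression of T on S has slope ρ·σ_T/σ_S and passes through (μ_S, μ_T).
E[T | S=-0.9] = 8.4 + (-0.28)·(1.0/6.0)·(-0.9 − (7.2)) = 8.4 + (-0.046667)·(-8.1) = 8.7780.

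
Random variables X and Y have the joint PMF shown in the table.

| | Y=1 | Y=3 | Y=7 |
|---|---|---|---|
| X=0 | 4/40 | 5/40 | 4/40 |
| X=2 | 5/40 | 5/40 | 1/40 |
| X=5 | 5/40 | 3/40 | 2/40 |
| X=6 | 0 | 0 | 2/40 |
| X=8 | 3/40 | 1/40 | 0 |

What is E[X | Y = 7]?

8/3

P(Y = 7) = 9/40.
Σ X·P over the event = 0·(4/40) + 2·(1/40) + 5·(2/40) + 6·(2/40) = 3/5.
E[X | Y = 7] = (3/5) / (9/40) = 8/3.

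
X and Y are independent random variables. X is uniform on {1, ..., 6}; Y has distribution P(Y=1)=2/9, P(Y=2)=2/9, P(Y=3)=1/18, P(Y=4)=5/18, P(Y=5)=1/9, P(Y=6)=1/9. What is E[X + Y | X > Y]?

115/17

P(X > Y) = 17/36.
Summing (X+Y)·P(x,y) over outcomes with X > Y gives 115/36.
E[X + Y | X > Y] = (115/36) / (17/36) = 115/17.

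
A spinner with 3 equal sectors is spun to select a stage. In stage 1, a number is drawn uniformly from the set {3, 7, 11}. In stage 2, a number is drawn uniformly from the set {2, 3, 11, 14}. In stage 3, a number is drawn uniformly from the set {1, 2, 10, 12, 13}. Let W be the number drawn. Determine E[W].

E[W | stage 1] = (3+7+11)/3 = 7.
E[W | stage 2] = (2+3+11+14)/4 = 15/2.
E[W | stage 3] = (1+2+10+12+13)/5 = 38/5.
E[W] = (1/3)·(7) + (1/3)·(15/2) + (1/3)·(38/5) = 221/30.

221/30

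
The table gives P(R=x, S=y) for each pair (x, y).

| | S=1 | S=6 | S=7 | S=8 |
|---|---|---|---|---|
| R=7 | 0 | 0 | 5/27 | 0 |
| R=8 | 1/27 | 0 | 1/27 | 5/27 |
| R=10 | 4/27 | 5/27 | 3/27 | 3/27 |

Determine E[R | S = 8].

35/4

P(S = 8) = 8/27.
Σ R·P over the event = 8·(5/27) + 10·(3/27) = 70/27.
E[R | S = 8] = (70/27) / (8/27) = 35/4.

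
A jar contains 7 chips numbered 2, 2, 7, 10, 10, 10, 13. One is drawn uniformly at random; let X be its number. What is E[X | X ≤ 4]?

P(X ≤ 4) = 2/7.
Σ over the event: 2·2/7 = 4/7.
E[X | X ≤ 4] = (4/7) / (2/7) = 2.

2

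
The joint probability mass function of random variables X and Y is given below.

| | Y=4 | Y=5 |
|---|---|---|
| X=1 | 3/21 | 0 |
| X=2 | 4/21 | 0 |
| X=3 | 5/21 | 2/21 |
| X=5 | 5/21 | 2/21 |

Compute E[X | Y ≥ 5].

P(Y ≥ 5) = 4/21.
Σ X·P over the event = 3·(2/21) + 5·(2/21) = 16/21.
E[X | Y ≥ 5] = (16/21) / (4/21) = 4.

4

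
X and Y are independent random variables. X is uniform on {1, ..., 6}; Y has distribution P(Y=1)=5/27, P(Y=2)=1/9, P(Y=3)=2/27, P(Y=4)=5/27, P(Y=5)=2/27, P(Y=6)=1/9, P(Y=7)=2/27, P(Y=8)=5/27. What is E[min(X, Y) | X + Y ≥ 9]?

39/10

P(X + Y ≥ 9) = 35/81.
Summing min(X,Y)·P(x,y) over outcomes with X + Y ≥ 9 gives 91/54.
E[min(X, Y) | X + Y ≥ 9] = (91/54) / (35/81) = 39/10.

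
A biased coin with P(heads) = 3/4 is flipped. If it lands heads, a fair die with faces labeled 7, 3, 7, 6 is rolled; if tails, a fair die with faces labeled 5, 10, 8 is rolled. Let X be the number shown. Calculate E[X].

299/48

E[X | heads] = (7+3+7+6)/4 = 23/4.
E[X | tails] = (5+10+8)/3 = 23/3.
E[X] = (3/4)·(23/4) + (1/4)·(23/3) = 299/48.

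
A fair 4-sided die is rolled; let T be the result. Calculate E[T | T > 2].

Given T > 2, T is equally likely to be any of {3, 4}.
E[T | T > 2] = (3 + 4) / 2 = 7/2.

7/2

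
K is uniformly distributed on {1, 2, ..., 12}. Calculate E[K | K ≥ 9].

21/2

Given K ≥ 9, K is equally likely to be any of {9, 10, 11, 12}.
E[K | K ≥ 9] = (9 + 10 + 11 + 12) / 4 = 21/2.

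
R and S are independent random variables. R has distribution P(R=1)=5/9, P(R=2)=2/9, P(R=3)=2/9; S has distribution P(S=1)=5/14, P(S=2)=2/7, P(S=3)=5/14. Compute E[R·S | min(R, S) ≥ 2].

P(min(R, S) ≥ 2) = 2/7.
Summing RS·P(x,y) over outcomes with min(R, S) ≥ 2 gives 115/63.
E[R·S | min(R, S) ≥ 2] = (115/63) / (2/7) = 115/18.

115/18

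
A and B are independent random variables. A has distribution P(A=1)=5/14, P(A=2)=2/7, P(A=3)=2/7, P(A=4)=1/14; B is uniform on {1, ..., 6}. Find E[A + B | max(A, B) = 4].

103/17

P(max(A, B) = 4) = 17/84.
Summing (A+B)·P(x,y) over outcomes with max(A, B) = 4 gives 103/84.
E[A + B | max(A, B) = 4] = (103/84) / (17/84) = 103/17.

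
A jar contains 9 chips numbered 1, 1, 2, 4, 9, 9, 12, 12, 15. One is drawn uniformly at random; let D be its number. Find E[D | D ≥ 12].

P(D ≥ 12) = 1/3.
Σ over the event: 12·2/9 + 15·1/9 = 13/3.
E[D | D ≥ 12] = (13/3) / (1/3) = 13.

13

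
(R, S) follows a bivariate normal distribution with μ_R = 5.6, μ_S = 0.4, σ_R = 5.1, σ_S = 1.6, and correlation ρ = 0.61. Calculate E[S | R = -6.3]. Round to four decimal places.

-1.8773

For a bivariate normal, E[S | R=x] = μ_S + ρ·(σ_S/σ_R)·(x − μ_R).
E[S | R=-6.3] = 0.4 + (0.61)·(1.6/5.1)·(-6.3 − (5.6)) = 0.4 + (0.19137)·(-11.9) = -1.8773.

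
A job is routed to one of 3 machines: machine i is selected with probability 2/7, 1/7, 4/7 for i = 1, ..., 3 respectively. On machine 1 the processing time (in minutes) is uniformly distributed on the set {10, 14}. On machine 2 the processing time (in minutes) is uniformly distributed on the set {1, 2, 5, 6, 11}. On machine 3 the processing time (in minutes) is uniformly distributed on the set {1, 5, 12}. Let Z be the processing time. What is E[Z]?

E[Z | machine 1] = (10+14)/2 = 12.
E[Z | machine 2] = (1+2+5+6+11)/5 = 5.
E[Z | machine 3] = (1+5+12)/3 = 6.
E[Z] = (2/7)·(12) + (1/7)·(5) + (4/7)·(6) = 53/7.

53/7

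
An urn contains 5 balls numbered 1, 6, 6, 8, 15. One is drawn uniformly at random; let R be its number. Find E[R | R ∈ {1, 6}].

P(R ∈ {1, 6}) = 3/5.
Σ over the event: 1·1/5 + 6·2/5 = 13/5.
E[R | R ∈ {1, 6}] = (13/5) / (3/5) = 13/3.

13/3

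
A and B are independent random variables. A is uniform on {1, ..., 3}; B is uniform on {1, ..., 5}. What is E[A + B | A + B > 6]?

Outcomes with A + B > 6: (2,5), (3,4), (3,5), each with probability 1/15.
E[A + B | A + B > 6] = (7 + 7 + 8) / 3 = 22/3.

22/3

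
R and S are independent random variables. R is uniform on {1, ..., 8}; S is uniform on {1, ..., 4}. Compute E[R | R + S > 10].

23/3

Outcomes with R + S > 10: (7,4), (8,3), (8,4), each with probability 1/32.
E[R | R + S > 10] = (7 + 8 + 8) / 3 = 23/3.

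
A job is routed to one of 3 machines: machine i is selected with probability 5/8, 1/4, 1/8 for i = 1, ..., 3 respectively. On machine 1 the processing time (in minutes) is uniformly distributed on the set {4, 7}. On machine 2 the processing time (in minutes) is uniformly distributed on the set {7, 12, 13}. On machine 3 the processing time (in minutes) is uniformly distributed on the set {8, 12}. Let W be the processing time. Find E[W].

353/48

E[W | machine 1] = (4+7)/2 = 11/2.
E[W | machine 2] = (7+12+13)/3 = 32/3.
E[W | machine 3] = (8+12)/2 = 10.
By the law of total expectation,
E[W] = (5/8)·(11/2) + (1/4)·(32/3) + (1/8)·(10) = 353/48.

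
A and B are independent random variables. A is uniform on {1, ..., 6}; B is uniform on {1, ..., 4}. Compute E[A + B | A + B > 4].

P(A + B > 4) = 3/4.
Summing (A+B)·P(x,y) over outcomes with A + B > 4 gives 31/6.
E[A + B | A + B > 4] = (31/6) / (3/4) = 62/9.

62/9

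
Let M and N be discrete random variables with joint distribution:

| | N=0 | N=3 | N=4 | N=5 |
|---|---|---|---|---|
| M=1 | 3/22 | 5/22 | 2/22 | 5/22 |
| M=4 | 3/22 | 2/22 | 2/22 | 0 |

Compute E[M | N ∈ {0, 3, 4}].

38/17

P(N ∈ {0, 3, 4}) = 17/22.
Σ M·P over the event = 1·(3/22) + 1·(5/22) + 1·(2/22) + 4·(3/22) + 4·(2/22) + 4·(2/22) = 19/11.
E[M | N ∈ {0, 3, 4}] = (19/11) / (17/22) = 38/17.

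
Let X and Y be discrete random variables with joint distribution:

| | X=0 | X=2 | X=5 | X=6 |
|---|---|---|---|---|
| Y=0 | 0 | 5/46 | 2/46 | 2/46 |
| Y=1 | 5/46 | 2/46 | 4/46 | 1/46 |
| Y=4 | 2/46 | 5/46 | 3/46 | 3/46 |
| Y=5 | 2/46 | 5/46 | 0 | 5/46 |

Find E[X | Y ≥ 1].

113/37

P(Y ≥ 1) = 37/46.
Summing X·P(X=x,Y=y) over the conditioning event gives 113/46.
E[X | Y ≥ 1] = (113/46) / (37/46) = 113/37.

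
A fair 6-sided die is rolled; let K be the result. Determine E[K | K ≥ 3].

Given K ≥ 3, K is equally likely to be any of {3, 4, 5, 6}.
E[K | K ≥ 3] = (3 + 4 + 5 + 6) / 4 = 9/2.

9/2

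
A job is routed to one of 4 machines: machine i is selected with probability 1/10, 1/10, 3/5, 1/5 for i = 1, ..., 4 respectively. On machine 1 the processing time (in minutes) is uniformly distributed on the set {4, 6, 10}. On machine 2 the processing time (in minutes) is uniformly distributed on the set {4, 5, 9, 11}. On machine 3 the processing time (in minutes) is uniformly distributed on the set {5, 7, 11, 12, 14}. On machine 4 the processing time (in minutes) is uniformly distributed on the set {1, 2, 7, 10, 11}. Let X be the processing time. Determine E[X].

5107/600

E[X | machine 1] = (4+6+10)/3 = 20/3.
E[X | machine 2] = (4+5+9+11)/4 = 29/4.
E[X | machine 3] = (5+7+11+12+14)/5 = 49/5.
E[X | machine 4] = (1+2+7+10+11)/5 = 31/5.
By the law of total expectation,
E[X] = (1/10)·(20/3) + (1/10)·(29/4) + (3/5)·(49/5) + (1/5)·(31/5) = 5107/600.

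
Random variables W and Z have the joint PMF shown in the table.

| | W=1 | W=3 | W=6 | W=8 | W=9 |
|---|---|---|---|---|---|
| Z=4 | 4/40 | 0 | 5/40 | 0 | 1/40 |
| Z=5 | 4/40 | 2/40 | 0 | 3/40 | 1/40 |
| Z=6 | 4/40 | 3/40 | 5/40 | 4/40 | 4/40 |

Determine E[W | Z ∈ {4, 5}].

43/10

P(Z ∈ {4, 5}) = 1/2.
Σ W·P over the event = 1·(4/40) + 1·(4/40) + 3·(2/40) + 6·(5/40) + 8·(3/40) + 9·(1/40) + 9·(1/40) = 43/20.
E[W | Z ∈ {4, 5}] = (43/20) / (1/2) = 43/10.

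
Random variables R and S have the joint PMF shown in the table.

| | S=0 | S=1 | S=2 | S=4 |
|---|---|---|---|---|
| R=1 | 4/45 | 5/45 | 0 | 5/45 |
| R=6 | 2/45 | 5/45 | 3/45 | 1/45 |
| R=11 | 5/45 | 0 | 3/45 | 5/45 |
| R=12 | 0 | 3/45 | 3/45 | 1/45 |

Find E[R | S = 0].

71/11

P(S = 0) = 11/45.
Summing R·P(R=x,S=y) over the conditioning event gives 71/45.
E[R | S = 0] = (71/45) / (11/45) = 71/11.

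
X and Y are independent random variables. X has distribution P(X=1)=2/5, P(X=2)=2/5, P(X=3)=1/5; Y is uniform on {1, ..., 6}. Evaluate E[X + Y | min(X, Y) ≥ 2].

P(min(X, Y) ≥ 2) = 1/2.
Summing (X+Y)·P(x,y) over outcomes with min(X, Y) ≥ 2 gives 19/6.
E[X + Y | min(X, Y) ≥ 2] = (19/6) / (1/2) = 19/3.

19/3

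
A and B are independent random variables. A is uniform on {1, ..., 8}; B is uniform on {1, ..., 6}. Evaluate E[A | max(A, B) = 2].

Outcomes with max(A, B) = 2: (1,2), (2,1), (2,2), each with probability 1/48.
E[A | max(A, B) = 2] = (1 + 2 + 2) / 3 = 5/3.

5/3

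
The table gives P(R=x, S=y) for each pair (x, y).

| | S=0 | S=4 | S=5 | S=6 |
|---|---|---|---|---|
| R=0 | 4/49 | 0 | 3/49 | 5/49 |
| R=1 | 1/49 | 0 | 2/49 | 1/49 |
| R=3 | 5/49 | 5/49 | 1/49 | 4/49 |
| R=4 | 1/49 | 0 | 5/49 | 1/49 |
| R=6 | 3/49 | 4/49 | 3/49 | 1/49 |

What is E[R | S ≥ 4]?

P(S ≥ 4) = 5/7.
Summing R·P(R=x,S=y) over the conditioning event gives 15/7.
E[R | S ≥ 4] = (15/7) / (5/7) = 3.

3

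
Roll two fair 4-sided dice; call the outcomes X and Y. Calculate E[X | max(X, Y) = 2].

Outcomes with max(X, Y) = 2: (1,2), (2,1), (2,2), each with probability 1/16.
E[X | max(X, Y) = 2] = (1 + 2 + 2) / 3 = 5/3.

5/3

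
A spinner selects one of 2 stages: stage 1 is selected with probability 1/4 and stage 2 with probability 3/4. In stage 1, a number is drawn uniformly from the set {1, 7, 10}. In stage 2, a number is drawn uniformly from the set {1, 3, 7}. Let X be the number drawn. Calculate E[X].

17/4

E[X | stage 1] = (1+7+10)/3 = 6.
E[X | stage 2] = (1+3+7)/3 = 11/3.
E[X] = (1/4)·(6) + (3/4)·(11/3) = 17/4.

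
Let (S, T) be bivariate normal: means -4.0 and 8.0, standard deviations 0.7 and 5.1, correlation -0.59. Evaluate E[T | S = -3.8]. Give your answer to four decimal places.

The regression of T on S has slope ρ·σ_T/σ_S and passes through (μ_S, μ_T).
E[T | S=-3.8] = 8.0 + (-0.59)·(5.1/0.7)·(-3.8 − (-4.0)) = 8.0 + (-4.2986)·(0.2) = 7.1403.

7.1403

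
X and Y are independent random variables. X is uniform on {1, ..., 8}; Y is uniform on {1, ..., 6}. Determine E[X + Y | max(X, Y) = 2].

10/3

P(max(X, Y) = 2) = 1/16.
Summing (X+Y)·P(x,y) over outcomes with max(X, Y) = 2 gives 5/24.
E[X + Y | max(X, Y) = 2] = (5/24) / (1/16) = 10/3.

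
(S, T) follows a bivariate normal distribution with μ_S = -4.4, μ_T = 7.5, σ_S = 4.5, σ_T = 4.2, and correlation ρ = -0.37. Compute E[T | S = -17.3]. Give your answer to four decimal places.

E[T | S=x] = μ_T + ρ(σ_T/σ_S)(x − μ_S) for jointly normal variables.
E[T | S=-17.3] = 7.5 + (-0.37)·(4.2/4.5)·(-17.3 − (-4.4)) = 7.5 + (-0.34533)·(-12.9) = 11.9548.

11.9548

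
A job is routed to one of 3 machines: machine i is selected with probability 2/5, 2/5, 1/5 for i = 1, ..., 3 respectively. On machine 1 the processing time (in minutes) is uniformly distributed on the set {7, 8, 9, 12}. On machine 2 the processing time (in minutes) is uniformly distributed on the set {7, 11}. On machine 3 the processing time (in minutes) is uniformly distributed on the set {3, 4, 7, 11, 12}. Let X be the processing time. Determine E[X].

E[X | machine 1] = (7+8+9+12)/4 = 9.
E[X | machine 2] = (7+11)/2 = 9.
E[X | machine 3] = (3+4+7+11+12)/5 = 37/5.
E[X] = (2/5)·(9) + (2/5)·(9) + (1/5)·(37/5) = 217/25.

217/25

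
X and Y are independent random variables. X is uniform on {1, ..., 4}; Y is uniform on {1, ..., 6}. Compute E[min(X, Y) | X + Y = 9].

Outcomes with X + Y = 9: (3,6), (4,5), each with probability 1/24.
E[min(X, Y) | X + Y = 9] = (3 + 4) / 2 = 7/2.

7/2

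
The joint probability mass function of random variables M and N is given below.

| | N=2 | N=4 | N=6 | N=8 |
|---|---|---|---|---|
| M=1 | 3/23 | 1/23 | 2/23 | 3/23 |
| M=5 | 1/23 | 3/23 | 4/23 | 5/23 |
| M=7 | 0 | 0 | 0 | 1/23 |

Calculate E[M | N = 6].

P(N = 6) = 6/23.
Summing M·P(M=x,N=y) over the conditioning event gives 22/23.
E[M | N = 6] = (22/23) / (6/23) = 11/3.

11/3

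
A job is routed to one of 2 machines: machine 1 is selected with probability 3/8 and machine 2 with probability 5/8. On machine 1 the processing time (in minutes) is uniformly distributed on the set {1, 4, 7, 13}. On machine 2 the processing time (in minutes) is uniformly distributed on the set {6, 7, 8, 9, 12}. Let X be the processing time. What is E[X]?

E[X | machine 1] = (1+4+7+13)/4 = 25/4.
E[X | machine 2] = (6+7+8+9+12)/5 = 42/5.
E[X] = (3/8)·(25/4) + (5/8)·(42/5) = 243/32.

243/32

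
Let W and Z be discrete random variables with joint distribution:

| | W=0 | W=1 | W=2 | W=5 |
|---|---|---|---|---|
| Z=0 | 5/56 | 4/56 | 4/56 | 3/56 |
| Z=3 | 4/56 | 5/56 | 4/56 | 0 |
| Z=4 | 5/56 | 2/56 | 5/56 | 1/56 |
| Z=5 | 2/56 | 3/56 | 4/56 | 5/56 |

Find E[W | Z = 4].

P(Z = 4) = 13/56.
Σ W·P over the event = 0·(5/56) + 1·(2/56) + 2·(5/56) + 5·(1/56) = 17/56.
E[W | Z = 4] = (17/56) / (13/56) = 17/13.

17/13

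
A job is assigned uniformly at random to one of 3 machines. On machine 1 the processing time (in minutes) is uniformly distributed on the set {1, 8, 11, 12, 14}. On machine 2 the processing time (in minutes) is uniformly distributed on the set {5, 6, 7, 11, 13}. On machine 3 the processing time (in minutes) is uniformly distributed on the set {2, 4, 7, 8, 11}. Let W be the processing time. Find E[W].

E[W | machine 1] = (1+8+11+12+14)/5 = 46/5.
E[W | machine 2] = (5+6+7+11+13)/5 = 42/5.
E[W | machine 3] = (2+4+7+8+11)/5 = 32/5.
By the law of total expectation,
E[W] = (1/3)·(46/5) + (1/3)·(42/5) + (1/3)·(32/5) = 8.

8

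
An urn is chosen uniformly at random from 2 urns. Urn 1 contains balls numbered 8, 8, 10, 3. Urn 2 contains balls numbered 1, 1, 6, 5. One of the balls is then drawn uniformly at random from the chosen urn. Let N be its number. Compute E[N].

21/4

E[N | urn 1] = (8+8+10+3)/4 = 29/4.
E[N | urn 2] = (1+1+6+5)/4 = 13/4.
By the law of total expectation,
E[N] = (1/2)·(29/4) + (1/2)·(13/4) = 21/4.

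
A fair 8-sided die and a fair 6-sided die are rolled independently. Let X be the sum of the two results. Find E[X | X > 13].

P(X > 13) = 1/48.
Σ over the event: 14·1/48 = 7/24.
E[X | X > 13] = (7/24) / (1/48) = 14.

14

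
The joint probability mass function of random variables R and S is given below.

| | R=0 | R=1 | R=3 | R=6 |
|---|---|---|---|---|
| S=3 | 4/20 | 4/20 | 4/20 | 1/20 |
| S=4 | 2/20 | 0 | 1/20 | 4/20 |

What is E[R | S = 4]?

27/7

P(S = 4) = 7/20.
Σ R·P over the event = 0·(2/20) + 3·(1/20) + 6·(4/20) = 27/20.
E[R | S = 4] = (27/20) / (7/20) = 27/7.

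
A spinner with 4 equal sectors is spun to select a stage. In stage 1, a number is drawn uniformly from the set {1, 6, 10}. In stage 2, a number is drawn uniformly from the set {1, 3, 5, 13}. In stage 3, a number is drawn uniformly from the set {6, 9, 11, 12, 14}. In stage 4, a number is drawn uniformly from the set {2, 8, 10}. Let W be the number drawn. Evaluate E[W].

E[W | stage 1] = (1+6+10)/3 = 17/3.
E[W | stage 2] = (1+3+5+13)/4 = 11/2.
E[W | stage 3] = (6+9+11+12+14)/5 = 52/5.
E[W | stage 4] = (2+8+10)/3 = 20/3.
E[W] = (1/4)·(17/3) + (1/4)·(11/2) + (1/4)·(52/5) + (1/4)·(20/3) = 847/120.

847/120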